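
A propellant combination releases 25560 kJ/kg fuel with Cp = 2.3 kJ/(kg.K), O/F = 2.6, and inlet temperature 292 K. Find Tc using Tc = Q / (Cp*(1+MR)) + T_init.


Tc = 25560 / (2.3 * (1 + 2.6)) + 292 = 3379 K

3379 K


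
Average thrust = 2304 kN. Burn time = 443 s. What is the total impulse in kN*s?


It = 2304 * 443 = 1020672 kN*s

1020672 kN*s


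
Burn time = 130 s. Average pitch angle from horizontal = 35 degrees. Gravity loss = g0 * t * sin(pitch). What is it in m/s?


GL = 9.81 * 130 * sin(35 deg) = 731 m/s

731 m/s


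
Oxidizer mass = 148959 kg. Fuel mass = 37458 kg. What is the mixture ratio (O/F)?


MR = 148959 / 37458 = 3.98

3.98


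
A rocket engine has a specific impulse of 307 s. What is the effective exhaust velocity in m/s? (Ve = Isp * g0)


Ve = Isp * g0 = 307 * 9.81 = 3011.7 m/s

3011.7 m/s


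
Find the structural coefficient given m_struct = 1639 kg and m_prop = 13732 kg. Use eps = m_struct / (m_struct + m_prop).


eps = 1639 / (1639 + 13732) = 0.1066

0.1066


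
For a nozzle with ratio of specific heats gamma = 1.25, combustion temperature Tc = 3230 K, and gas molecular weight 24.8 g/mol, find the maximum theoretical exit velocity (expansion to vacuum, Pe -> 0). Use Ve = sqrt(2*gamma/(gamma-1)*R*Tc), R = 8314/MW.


R = 8314 / 24.8 = 335.24 J/(kg.K)
Ve = sqrt(2 * 1.25 / (1.25 - 1) * 335.24 * 3230) = 3291 m/s

3291 m/s


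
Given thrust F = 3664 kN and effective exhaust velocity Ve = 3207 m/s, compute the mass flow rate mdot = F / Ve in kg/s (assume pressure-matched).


mdot = F / Ve = 3664000 / 3207 = 1142.5 kg/s

1142.5 kg/s


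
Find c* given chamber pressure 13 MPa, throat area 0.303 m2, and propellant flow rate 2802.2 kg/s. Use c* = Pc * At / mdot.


c* = 13e6 * 0.303 / 2802.2 = 1406 m/s

1406 m/s


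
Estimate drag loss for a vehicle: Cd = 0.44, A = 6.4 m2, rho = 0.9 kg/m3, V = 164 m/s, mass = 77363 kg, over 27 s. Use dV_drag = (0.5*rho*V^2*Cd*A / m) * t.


D = 0.5 * 0.9 * 164^2 * 0.44 * 6.4 = 34082.61 N
a = 34082.61 / 77363 = 0.4406 m/s2
dV = 0.4406 * 27 = 11.9 m/s

11.9 m/s


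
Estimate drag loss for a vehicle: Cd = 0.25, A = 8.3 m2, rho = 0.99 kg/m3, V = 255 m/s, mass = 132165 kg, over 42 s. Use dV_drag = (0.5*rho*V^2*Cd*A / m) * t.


D = 0.5 * 0.99 * 255^2 * 0.25 * 8.3 = 66788.8 N
a = 66788.8 / 132165 = 0.5053 m/s2
dV = 0.5053 * 42 = 21.2 m/s

21.2 m/s


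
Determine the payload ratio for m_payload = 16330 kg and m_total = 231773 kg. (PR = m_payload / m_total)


PR = 16330 / 231773 = 0.0705

0.0705


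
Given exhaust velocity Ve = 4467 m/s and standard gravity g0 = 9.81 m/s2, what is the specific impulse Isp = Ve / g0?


Isp = Ve / g0 = 4467 / 9.81 = 455.4 s

455.4 s


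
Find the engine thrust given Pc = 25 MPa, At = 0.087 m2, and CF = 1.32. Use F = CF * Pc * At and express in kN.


F = 1.32 * 25e6 * 0.087 = 2.8710e+06 N = 2871.0 kN

2871.0 kN


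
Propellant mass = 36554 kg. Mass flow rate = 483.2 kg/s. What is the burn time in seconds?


tb = 36554 / 483.2 = 75.6 s

75.6 s


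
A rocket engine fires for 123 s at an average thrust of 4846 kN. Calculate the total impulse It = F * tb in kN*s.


It = 4846 * 123 = 596058 kN*s

596058 kN*s


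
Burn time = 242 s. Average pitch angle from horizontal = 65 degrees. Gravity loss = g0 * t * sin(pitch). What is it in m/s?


GL = 9.81 * 242 * sin(65 deg) = 2152 m/s

2152 m/s


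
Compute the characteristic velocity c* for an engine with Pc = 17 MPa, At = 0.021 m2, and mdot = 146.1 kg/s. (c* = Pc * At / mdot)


c* = 17e6 * 0.021 / 146.1 = 2444 m/s

2444 m/s


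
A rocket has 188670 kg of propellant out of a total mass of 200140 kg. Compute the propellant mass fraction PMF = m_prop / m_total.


PMF = 188670 / 200140 = 0.943

0.943


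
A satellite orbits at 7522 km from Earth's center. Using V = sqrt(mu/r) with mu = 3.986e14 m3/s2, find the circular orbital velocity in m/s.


V = sqrt(3.986e14 / 7522000) = 7280 m/s

7280 m/s


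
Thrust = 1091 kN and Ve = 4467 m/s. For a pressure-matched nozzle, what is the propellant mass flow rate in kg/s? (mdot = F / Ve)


mdot = F / Ve = 1091000 / 4467 = 244.2 kg/s

244.2 kg/s


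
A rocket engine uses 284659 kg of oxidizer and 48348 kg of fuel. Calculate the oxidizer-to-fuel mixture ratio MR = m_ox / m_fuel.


MR = 284659 / 48348 = 5.89

5.89


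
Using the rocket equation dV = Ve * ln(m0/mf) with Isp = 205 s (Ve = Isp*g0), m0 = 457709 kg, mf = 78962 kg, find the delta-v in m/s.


Ve = 205 * 9.81 = 2011.05 m/s
dV = 2011.05 * ln(457709/78962) = 3534 m/s

3534 m/s


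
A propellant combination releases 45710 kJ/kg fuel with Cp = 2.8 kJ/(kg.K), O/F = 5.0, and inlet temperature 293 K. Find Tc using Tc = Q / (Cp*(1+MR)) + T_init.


Tc = 45710 / (2.8 * (1 + 5.0)) + 293 = 3014 K

3014 K


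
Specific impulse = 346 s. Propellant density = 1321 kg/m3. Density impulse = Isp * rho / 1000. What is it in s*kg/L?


rho*Isp = 346 * 1321 / 1000 = 457 s*kg/L

457 s*kg/L


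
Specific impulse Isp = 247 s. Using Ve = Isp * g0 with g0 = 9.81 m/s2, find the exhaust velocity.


Ve = Isp * g0 = 247 * 9.81 = 2423.1 m/s

2423.1 m/s


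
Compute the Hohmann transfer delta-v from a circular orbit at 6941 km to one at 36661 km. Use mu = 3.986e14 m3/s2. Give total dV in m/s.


V1 = sqrt(mu/r1) = 7578.05 m/s
dV1 = V1*(sqrt(2*r2/(r1+r2)) - 1) = 2248.96 m/s
V2 = sqrt(mu/r2) = 3297.36 m/s
dV2 = V2*(1 - sqrt(2*r1/(r1+r2))) = 1436.82 m/s
Total dV = 3686 m/s

3686 m/s


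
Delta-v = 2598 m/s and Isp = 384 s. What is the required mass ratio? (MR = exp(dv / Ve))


Ve = 384 * 9.81 = 3767.04 m/s
MR = exp(2598 / 3767.04) = 1.993

1.993


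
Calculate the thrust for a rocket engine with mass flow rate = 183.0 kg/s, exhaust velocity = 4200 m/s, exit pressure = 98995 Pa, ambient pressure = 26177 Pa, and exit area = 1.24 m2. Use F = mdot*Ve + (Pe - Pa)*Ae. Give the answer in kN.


F = 183.0 * 4200 + (98995 - 26177) * 1.24 = 858894.0 N = 858.9 kN

858.9 kN


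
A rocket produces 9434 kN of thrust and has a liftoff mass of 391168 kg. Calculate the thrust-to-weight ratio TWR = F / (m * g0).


TWR = 9434000 / (391168 * 9.81) = 2.46

2.46


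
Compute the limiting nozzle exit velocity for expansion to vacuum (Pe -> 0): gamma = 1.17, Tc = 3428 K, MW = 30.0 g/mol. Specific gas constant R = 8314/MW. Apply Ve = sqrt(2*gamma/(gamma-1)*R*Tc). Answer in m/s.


R = 8314 / 30.0 = 277.13 J/(kg.K)
Ve = sqrt(2 * 1.17 / (1.17 - 1) * 277.13 * 3428) = 3616 m/s

3616 m/s


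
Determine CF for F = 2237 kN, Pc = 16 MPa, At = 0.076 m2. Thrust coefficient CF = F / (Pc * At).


CF = 2237000 / (16e6 * 0.076) = 1.84

1.84


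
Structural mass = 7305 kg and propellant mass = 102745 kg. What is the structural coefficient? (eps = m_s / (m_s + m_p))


eps = 7305 / (7305 + 102745) = 0.0664

0.0664


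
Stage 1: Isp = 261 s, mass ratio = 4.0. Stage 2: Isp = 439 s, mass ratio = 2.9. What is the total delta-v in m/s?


dV1 = 261 * 9.81 * ln(4.0) = 3549.5 m/s
dV2 = 439 * 9.81 * ln(2.9) = 4585.3 m/s
Total dV = 3549.5 + 4585.3 = 8134.8 m/s ~ 8135 m/s

8135 m/s


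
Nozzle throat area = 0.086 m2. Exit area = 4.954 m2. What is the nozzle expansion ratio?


AR = 4.954 / 0.086 = 57.6

57.6


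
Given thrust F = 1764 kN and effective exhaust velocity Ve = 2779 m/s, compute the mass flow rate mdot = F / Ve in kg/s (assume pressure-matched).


mdot = F / Ve = 1764000 / 2779 = 634.8 kg/s

634.8 kg/s


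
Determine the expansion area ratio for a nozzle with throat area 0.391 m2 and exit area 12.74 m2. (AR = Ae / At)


AR = 12.74 / 0.391 = 32.6

32.6


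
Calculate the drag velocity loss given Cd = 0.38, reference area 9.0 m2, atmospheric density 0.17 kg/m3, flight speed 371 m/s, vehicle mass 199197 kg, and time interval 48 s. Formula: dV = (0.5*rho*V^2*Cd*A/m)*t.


D = 0.5 * 0.17 * 371^2 * 0.38 * 9.0 = 40012.24 N
a = 40012.24 / 199197 = 0.2009 m/s2
dV = 0.2009 * 48 = 9.6 m/s

9.6 m/s


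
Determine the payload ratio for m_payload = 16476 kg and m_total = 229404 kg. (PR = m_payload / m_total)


PR = 16476 / 229404 = 0.0718

0.0718


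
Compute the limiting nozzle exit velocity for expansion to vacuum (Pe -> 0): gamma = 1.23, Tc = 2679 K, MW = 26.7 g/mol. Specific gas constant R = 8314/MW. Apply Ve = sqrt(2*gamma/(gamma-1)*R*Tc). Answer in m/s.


R = 8314 / 26.7 = 311.39 J/(kg.K)
Ve = sqrt(2 * 1.23 / (1.23 - 1) * 311.39 * 2679) = 2987 m/s

2987 m/s


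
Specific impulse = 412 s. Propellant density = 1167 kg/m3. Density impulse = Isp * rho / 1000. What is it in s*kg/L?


rho*Isp = 412 * 1167 / 1000 = 481 s*kg/L

481 s*kg/L


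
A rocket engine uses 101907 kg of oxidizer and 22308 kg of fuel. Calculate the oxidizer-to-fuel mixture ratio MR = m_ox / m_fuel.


MR = 101907 / 22308 = 4.57

4.57


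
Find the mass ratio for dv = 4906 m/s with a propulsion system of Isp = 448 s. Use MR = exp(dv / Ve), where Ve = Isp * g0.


Ve = 448 * 9.81 = 4394.88 m/s
MR = exp(4906 / 4394.88) = 3.054

3.054


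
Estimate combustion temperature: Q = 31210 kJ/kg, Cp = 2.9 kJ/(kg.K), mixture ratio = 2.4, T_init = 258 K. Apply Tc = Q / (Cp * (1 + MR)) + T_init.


Tc = 31210 / (2.9 * (1 + 2.4)) + 258 = 3423 K

3423 K


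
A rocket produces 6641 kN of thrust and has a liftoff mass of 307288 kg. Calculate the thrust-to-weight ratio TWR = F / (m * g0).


TWR = 6641000 / (307288 * 9.81) = 2.2

2.2


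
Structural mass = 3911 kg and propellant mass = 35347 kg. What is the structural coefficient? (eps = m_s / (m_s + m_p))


eps = 3911 / (3911 + 35347) = 0.0996

0.0996


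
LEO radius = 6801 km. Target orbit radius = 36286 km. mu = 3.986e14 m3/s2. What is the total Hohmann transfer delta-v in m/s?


V1 = sqrt(mu/r1) = 7655.65 m/s
dV1 = V1*(sqrt(2*r2/(r1+r2)) - 1) = 2279.94 m/s
V2 = sqrt(mu/r2) = 3314.36 m/s
dV2 = V2*(1 - sqrt(2*r1/(r1+r2))) = 1452.15 m/s
Total dV = 3732 m/s

3732 m/s


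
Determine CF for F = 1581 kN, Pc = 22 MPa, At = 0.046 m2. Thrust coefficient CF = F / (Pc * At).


CF = 1581000 / (22e6 * 0.046) = 1.56

1.56


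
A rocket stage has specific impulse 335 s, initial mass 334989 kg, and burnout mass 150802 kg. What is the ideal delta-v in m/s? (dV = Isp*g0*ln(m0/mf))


Ve = 335 * 9.81 = 3286.35 m/s
dV = 3286.35 * ln(334989/150802) = 2623 m/s

2623 m/s


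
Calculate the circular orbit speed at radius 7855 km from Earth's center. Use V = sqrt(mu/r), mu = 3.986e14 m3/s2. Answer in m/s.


V = sqrt(3.986e14 / 7855000) = 7124 m/s

7124 m/s


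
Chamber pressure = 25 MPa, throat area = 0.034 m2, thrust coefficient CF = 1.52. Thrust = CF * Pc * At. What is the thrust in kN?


F = 1.52 * 25e6 * 0.034 = 1.2920e+06 N = 1292.0 kN

1292.0 kN


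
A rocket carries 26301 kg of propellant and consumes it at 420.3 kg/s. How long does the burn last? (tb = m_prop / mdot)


tb = 26301 / 420.3 = 62.6 s

62.6 s


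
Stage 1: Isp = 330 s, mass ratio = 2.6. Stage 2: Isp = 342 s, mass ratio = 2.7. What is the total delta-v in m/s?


dV1 = 330 * 9.81 * ln(2.6) = 3093.3 m/s
dV2 = 342 * 9.81 * ln(2.7) = 3332.4 m/s
Total dV = 3093.3 + 3332.4 = 6425.7 m/s ~ 6426 m/s

6426 m/s


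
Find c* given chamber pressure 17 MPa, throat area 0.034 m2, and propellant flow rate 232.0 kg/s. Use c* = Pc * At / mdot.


c* = 17e6 * 0.034 / 232.0 = 2491 m/s

2491 m/s


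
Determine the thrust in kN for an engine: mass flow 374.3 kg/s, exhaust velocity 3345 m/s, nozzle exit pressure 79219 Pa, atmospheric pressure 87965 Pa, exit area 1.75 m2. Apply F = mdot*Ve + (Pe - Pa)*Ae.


F = 374.3 * 3345 + (79219 - 87965) * 1.75 = 1.2367e+06 N = 1236.7 kN

1236.7 kN


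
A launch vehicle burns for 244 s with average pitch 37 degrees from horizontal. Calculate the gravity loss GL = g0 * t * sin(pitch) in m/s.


GL = 9.81 * 244 * sin(37 deg) = 1441 m/s

1441 m/s


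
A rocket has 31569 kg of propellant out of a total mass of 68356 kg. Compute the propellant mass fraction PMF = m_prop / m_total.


PMF = 31569 / 68356 = 0.462

0.462


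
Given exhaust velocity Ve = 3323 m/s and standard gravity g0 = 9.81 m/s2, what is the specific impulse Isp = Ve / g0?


Isp = Ve / g0 = 3323 / 9.81 = 338.7 s

338.7 s


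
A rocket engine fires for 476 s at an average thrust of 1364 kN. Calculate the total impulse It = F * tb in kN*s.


It = 1364 * 476 = 649264 kN*s

649264 kN*s


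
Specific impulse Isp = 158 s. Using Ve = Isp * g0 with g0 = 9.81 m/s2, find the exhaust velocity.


Ve = Isp * g0 = 158 * 9.81 = 1550.0 m/s

1550.0 m/s


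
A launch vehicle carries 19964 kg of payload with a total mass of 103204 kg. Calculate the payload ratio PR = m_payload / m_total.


PR = 19964 / 103204 = 0.1934

0.1934


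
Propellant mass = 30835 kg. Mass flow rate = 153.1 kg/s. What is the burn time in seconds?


tb = 30835 / 153.1 = 201.4 s

201.4 s


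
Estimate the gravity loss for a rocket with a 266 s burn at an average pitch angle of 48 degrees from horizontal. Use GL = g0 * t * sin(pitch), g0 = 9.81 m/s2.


GL = 9.81 * 266 * sin(48 deg) = 1939 m/s

1939 m/s


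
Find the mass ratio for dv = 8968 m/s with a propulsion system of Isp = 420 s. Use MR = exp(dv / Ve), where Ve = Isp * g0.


Ve = 420 * 9.81 = 4120.2 m/s
MR = exp(8968 / 4120.2) = 8.816

8.816


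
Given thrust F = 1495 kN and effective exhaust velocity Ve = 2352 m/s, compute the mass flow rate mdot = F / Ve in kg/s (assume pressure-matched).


mdot = F / Ve = 1495000 / 2352 = 635.6 kg/s

635.6 kg/s


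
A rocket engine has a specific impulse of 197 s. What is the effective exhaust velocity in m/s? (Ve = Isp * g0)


Ve = Isp * g0 = 197 * 9.81 = 1932.6 m/s

1932.6 m/s


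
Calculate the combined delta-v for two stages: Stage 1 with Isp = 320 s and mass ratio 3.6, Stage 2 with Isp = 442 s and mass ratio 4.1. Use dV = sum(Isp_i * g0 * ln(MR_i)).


dV1 = 320 * 9.81 * ln(3.6) = 4021.1 m/s
dV2 = 442 * 9.81 * ln(4.1) = 6118.1 m/s
Total dV = 4021.1 + 6118.1 = 10139.2 m/s ~ 10139 m/s

10139 m/s


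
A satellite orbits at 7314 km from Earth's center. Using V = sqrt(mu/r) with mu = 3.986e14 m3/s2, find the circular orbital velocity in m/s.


V = sqrt(3.986e14 / 7314000) = 7382 m/s

7382 m/s


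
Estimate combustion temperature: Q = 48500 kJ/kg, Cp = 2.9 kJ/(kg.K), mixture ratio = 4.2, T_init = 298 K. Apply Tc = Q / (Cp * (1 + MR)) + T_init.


Tc = 48500 / (2.9 * (1 + 4.2)) + 298 = 3514 K

3514 K


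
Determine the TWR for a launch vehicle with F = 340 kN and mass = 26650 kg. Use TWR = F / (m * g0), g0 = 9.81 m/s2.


TWR = 340000 / (26650 * 9.81) = 1.3

1.3


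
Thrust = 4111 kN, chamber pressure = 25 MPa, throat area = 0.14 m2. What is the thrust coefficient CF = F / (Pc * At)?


CF = 4111000 / (25e6 * 0.14) = 1.17

1.17


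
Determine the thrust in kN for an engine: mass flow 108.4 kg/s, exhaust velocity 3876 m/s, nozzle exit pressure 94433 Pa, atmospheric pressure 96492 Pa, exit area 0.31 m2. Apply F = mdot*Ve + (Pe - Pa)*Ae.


F = 108.4 * 3876 + (94433 - 96492) * 0.31 = 419520.0 N = 419.5 kN

419.5 kN


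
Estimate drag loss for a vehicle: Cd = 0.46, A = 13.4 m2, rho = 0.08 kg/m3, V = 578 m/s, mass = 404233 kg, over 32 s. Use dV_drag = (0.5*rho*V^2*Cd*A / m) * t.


D = 0.5 * 0.08 * 578^2 * 0.46 * 13.4 = 82371.75 N
a = 82371.75 / 404233 = 0.2038 m/s2
dV = 0.2038 * 32 = 6.5 m/s

6.5 m/s


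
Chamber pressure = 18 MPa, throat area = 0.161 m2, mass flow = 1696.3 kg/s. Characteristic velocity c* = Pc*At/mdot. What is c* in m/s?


c* = 18e6 * 0.161 / 1696.3 = 1708 m/s

1708 m/s


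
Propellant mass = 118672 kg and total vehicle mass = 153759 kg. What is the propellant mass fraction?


PMF = 118672 / 153759 = 0.772

0.772


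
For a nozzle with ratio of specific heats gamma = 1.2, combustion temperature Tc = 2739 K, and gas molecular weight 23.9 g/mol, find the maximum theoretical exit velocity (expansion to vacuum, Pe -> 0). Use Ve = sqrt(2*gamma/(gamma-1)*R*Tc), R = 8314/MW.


R = 8314 / 23.9 = 347.87 J/(kg.K)
Ve = sqrt(2 * 1.2 / (1.2 - 1) * 347.87 * 2739) = 3381 m/s

3381 m/s


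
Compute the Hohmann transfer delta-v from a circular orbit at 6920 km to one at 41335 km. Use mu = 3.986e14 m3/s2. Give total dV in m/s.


V1 = sqrt(mu/r1) = 7589.54 m/s
dV1 = V1*(sqrt(2*r2/(r1+r2)) - 1) = 2344.33 m/s
V2 = sqrt(mu/r2) = 3105.34 m/s
dV2 = V2*(1 - sqrt(2*r1/(r1+r2))) = 1442.29 m/s
Total dV = 3787 m/s

3787 m/s


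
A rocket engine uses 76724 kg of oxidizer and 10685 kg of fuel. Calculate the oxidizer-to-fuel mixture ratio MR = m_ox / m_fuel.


MR = 76724 / 10685 = 7.18

7.18


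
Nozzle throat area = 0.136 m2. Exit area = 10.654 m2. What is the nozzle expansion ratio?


AR = 10.654 / 0.136 = 78.3

78.3


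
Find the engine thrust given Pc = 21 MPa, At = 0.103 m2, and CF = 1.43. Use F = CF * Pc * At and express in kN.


F = 1.43 * 21e6 * 0.103 = 3.0931e+06 N = 3093.1 kN

3093.1 kN


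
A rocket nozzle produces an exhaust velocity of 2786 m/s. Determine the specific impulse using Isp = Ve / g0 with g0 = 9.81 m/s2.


Isp = Ve / g0 = 2786 / 9.81 = 284.0 s

284.0 s


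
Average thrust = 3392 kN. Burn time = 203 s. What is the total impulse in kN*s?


It = 3392 * 203 = 688576 kN*s

688576 kN*s


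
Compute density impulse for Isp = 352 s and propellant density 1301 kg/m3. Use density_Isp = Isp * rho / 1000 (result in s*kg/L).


rho*Isp = 352 * 1301 / 1000 = 458 s*kg/L

458 s*kg/L


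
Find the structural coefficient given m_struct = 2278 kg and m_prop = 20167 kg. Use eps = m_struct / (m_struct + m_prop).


eps = 2278 / (2278 + 20167) = 0.1015

0.1015


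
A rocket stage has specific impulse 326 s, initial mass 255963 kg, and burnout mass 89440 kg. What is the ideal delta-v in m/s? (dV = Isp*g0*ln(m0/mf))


Ve = 326 * 9.81 = 3198.06 m/s
dV = 3198.06 * ln(255963/89440) = 3363 m/s

3363 m/s


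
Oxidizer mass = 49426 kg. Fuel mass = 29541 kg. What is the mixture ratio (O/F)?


MR = 49426 / 29541 = 1.67

1.67


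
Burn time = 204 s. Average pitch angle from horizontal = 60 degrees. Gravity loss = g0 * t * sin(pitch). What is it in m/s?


GL = 9.81 * 204 * sin(60 deg) = 1733 m/s

1733 m/s


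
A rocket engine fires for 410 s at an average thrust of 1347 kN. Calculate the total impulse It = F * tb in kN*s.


It = 1347 * 410 = 552270 kN*s

552270 kN*s


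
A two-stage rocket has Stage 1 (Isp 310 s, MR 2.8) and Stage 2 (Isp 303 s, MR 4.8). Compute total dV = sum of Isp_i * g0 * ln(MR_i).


dV1 = 310 * 9.81 * ln(2.8) = 3131.2 m/s
dV2 = 303 * 9.81 * ln(4.8) = 4662.6 m/s
Total dV = 3131.2 + 4662.6 = 7793.8 m/s ~ 7794 m/s

7794 m/s


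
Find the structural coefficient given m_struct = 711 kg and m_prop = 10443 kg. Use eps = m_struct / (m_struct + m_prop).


eps = 711 / (711 + 10443) = 0.0637

0.0637


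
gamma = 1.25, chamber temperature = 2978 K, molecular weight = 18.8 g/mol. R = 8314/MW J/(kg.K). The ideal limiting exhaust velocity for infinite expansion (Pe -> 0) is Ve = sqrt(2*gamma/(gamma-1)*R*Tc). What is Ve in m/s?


R = 8314 / 18.8 = 442.23 J/(kg.K)
Ve = sqrt(2 * 1.25 / (1.25 - 1) * 442.23 * 2978) = 3629 m/s

3629 m/s


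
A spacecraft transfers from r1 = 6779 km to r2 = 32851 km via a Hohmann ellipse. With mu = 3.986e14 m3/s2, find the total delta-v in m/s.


V1 = sqrt(mu/r1) = 7668.07 m/s
dV1 = V1*(sqrt(2*r2/(r1+r2)) - 1) = 2205.25 m/s
V2 = sqrt(mu/r2) = 3483.33 m/s
dV2 = V2*(1 - sqrt(2*r1/(r1+r2))) = 1445.91 m/s
Total dV = 3651 m/s

3651 m/s


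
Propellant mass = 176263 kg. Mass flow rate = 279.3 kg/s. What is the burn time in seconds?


tb = 176263 / 279.3 = 631.1 s

631.1 s


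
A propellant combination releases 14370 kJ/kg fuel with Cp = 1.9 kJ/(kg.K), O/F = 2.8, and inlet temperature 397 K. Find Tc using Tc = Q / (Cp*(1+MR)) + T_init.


Tc = 14370 / (1.9 * (1 + 2.8)) + 397 = 2387 K

2387 K


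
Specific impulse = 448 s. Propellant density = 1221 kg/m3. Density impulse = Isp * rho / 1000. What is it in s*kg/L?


rho*Isp = 448 * 1221 / 1000 = 547 s*kg/L

547 s*kg/L


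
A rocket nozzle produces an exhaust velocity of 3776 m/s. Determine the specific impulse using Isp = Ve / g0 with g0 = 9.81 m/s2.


Isp = Ve / g0 = 3776 / 9.81 = 384.9 s

384.9 s


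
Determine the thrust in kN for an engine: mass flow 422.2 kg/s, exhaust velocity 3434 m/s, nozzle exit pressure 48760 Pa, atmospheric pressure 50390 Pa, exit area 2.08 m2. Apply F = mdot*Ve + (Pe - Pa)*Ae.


F = 422.2 * 3434 + (48760 - 50390) * 2.08 = 1.4464e+06 N = 1446.4 kN

1446.4 kN


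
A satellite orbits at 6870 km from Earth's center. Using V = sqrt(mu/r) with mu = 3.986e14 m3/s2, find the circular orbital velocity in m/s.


V = sqrt(3.986e14 / 6870000) = 7617 m/s

7617 m/s


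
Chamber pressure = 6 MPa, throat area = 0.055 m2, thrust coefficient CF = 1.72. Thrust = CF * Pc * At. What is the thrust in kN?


F = 1.72 * 6e6 * 0.055 = 567600.0 N = 567.6 kN

567.6 kN


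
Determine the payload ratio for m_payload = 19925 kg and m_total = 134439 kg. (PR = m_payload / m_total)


PR = 19925 / 134439 = 0.1482

0.1482


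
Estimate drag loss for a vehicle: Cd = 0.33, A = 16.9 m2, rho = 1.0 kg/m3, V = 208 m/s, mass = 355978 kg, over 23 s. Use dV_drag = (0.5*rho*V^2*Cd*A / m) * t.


D = 0.5 * 1.0 * 208^2 * 0.33 * 16.9 = 120641.66 N
a = 120641.66 / 355978 = 0.3389 m/s2
dV = 0.3389 * 23 = 7.8 m/s

7.8 m/s


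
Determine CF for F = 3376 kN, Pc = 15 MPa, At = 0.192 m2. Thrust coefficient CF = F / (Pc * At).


CF = 3376000 / (15e6 * 0.192) = 1.17

1.17


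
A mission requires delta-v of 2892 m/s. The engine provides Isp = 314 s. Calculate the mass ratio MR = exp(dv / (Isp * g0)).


Ve = 314 * 9.81 = 3080.34 m/s
MR = exp(2892 / 3080.34) = 2.557

2.557


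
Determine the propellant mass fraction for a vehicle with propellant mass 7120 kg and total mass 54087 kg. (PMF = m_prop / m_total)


PMF = 7120 / 54087 = 0.132

0.132


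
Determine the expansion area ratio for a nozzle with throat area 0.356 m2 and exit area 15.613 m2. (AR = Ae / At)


AR = 15.613 / 0.356 = 43.9

43.9


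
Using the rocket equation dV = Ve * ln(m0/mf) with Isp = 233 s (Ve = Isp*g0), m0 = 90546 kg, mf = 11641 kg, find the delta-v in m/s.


Ve = 233 * 9.81 = 2285.73 m/s
dV = 2285.73 * ln(90546/11641) = 4689 m/s

4689 m/s


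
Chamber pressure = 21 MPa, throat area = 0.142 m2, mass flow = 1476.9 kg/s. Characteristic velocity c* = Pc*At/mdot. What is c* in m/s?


c* = 21e6 * 0.142 / 1476.9 = 2019 m/s

2019 m/s


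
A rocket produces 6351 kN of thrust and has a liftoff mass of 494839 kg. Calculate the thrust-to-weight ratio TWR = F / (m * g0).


TWR = 6351000 / (494839 * 9.81) = 1.31

1.31


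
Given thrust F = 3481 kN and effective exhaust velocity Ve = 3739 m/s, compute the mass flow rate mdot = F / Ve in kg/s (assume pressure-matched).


mdot = F / Ve = 3481000 / 3739 = 931.0 kg/s

931.0 kg/s


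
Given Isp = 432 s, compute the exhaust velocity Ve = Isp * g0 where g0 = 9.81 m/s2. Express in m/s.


Ve = Isp * g0 = 432 * 9.81 = 4237.9 m/s

4237.9 m/s


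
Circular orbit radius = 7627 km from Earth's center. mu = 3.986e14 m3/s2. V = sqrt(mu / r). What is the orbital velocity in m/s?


V = sqrt(3.986e14 / 7627000) = 7229 m/s

7229 m/s


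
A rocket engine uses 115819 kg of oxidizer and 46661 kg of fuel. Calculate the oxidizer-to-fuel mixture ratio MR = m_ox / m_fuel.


MR = 115819 / 46661 = 2.48

2.48


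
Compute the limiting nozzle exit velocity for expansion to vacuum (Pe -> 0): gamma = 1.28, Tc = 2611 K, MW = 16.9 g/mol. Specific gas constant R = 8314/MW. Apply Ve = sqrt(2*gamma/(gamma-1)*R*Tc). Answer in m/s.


R = 8314 / 16.9 = 491.95 J/(kg.K)
Ve = sqrt(2 * 1.28 / (1.28 - 1) * 491.95 * 2611) = 3427 m/s

3427 m/s


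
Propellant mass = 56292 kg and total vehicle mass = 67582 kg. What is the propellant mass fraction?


PMF = 56292 / 67582 = 0.833

0.833


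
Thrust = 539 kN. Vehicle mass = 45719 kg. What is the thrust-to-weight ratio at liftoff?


TWR = 539000 / (45719 * 9.81) = 1.2

1.2


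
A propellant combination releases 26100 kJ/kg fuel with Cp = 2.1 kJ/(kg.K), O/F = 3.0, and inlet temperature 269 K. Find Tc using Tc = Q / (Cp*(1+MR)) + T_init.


Tc = 26100 / (2.1 * (1 + 3.0)) + 269 = 3376 K

3376 K


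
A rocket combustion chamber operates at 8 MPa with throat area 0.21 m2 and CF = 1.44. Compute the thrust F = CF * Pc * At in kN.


F = 1.44 * 8e6 * 0.21 = 2.4192e+06 N = 2419.2 kN

2419.2 kN


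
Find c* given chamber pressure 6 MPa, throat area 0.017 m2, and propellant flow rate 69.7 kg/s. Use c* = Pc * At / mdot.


c* = 6e6 * 0.017 / 69.7 = 1463 m/s

1463 m/s


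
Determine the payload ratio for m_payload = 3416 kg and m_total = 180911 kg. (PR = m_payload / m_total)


PR = 3416 / 180911 = 0.0189

0.0189


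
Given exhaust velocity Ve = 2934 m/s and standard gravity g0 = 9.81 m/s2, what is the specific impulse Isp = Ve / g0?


Isp = Ve / g0 = 2934 / 9.81 = 299.1 s

299.1 s


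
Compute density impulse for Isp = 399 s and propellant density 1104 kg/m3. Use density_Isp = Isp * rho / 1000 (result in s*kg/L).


rho*Isp = 399 * 1104 / 1000 = 440 s*kg/L

440 s*kg/L


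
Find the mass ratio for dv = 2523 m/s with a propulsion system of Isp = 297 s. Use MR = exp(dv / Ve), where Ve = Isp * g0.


Ve = 297 * 9.81 = 2913.57 m/s
MR = exp(2523 / 2913.57) = 2.377

2.377


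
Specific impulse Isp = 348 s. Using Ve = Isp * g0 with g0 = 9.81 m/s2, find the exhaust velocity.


Ve = Isp * g0 = 348 * 9.81 = 3413.9 m/s

3413.9 m/s


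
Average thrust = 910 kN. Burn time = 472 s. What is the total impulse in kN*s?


It = 910 * 472 = 429520 kN*s

429520 kN*s


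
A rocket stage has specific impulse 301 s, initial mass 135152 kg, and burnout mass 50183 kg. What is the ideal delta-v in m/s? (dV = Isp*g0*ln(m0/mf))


Ve = 301 * 9.81 = 2952.81 m/s
dV = 2952.81 * ln(135152/50183) = 2925 m/s

2925 m/s


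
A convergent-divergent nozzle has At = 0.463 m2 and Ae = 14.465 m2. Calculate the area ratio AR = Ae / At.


AR = 14.465 / 0.463 = 31.2

31.2


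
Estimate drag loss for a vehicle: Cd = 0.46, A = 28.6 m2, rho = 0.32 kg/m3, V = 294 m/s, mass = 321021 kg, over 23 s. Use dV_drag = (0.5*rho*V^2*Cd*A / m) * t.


D = 0.5 * 0.32 * 294^2 * 0.46 * 28.6 = 181944.32 N
a = 181944.32 / 321021 = 0.5668 m/s2
dV = 0.5668 * 23 = 13.0 m/s

13.0 m/s


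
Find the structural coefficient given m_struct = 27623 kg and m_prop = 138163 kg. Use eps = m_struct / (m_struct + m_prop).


eps = 27623 / (27623 + 138163) = 0.1666

0.1666


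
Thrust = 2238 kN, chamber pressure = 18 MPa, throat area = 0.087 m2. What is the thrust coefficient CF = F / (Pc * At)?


CF = 2238000 / (18e6 * 0.087) = 1.43

1.43


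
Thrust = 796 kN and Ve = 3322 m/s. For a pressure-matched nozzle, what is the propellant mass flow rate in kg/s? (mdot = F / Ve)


mdot = F / Ve = 796000 / 3322 = 239.6 kg/s

239.6 kg/s


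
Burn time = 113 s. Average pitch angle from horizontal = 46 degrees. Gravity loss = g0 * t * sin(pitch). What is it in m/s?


GL = 9.81 * 113 * sin(46 deg) = 797 m/s

797 m/s


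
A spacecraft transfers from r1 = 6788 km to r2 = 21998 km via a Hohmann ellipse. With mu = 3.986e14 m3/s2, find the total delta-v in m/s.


V1 = sqrt(mu/r1) = 7662.98 m/s
dV1 = V1*(sqrt(2*r2/(r1+r2)) - 1) = 1810.59 m/s
V2 = sqrt(mu/r2) = 4256.74 m/s
dV2 = V2*(1 - sqrt(2*r1/(r1+r2))) = 1333.45 m/s
Total dV = 3144 m/s

3144 m/s


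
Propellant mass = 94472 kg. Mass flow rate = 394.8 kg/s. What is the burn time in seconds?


tb = 94472 / 394.8 = 239.3 s

239.3 s


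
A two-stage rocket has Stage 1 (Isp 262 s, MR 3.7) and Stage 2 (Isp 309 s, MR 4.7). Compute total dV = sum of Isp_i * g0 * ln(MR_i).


dV1 = 262 * 9.81 * ln(3.7) = 3362.7 m/s
dV2 = 309 * 9.81 * ln(4.7) = 4691.1 m/s
Total dV = 3362.7 + 4691.1 = 8053.8 m/s ~ 8054 m/s

8054 m/s


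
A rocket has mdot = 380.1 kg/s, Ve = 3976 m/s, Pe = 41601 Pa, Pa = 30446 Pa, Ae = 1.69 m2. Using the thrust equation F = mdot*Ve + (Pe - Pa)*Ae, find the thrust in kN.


F = 380.1 * 3976 + (41601 - 30446) * 1.69 = 1.5301e+06 N = 1530.1 kN

1530.1 kN


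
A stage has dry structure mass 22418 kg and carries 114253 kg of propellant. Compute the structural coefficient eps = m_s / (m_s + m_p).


eps = 22418 / (22418 + 114253) = 0.164

0.164


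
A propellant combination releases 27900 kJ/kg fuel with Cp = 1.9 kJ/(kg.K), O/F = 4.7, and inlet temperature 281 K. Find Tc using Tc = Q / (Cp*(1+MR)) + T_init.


Tc = 27900 / (1.9 * (1 + 4.7)) + 281 = 2857 K

2857 K


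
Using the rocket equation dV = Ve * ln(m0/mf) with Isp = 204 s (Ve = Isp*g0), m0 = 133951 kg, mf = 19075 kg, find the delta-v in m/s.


Ve = 204 * 9.81 = 2001.24 m/s
dV = 2001.24 * ln(133951/19075) = 3901 m/s

3901 m/s


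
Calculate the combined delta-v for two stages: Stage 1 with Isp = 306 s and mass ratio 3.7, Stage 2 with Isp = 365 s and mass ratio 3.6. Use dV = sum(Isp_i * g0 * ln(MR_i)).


dV1 = 306 * 9.81 * ln(3.7) = 3927.4 m/s
dV2 = 365 * 9.81 * ln(3.6) = 4586.6 m/s
Total dV = 3927.4 + 4586.6 = 8514.0 m/s ~ 8514 m/s

8514 m/s


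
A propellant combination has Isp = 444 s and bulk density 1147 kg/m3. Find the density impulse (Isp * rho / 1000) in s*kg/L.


rho*Isp = 444 * 1147 / 1000 = 509 s*kg/L

509 s*kg/L


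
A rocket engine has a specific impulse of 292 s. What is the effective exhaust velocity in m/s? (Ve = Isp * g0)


Ve = Isp * g0 = 292 * 9.81 = 2864.5 m/s

2864.5 m/s


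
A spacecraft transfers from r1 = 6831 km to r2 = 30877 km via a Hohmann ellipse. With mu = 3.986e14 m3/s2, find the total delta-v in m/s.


V1 = sqrt(mu/r1) = 7638.82 m/s
dV1 = V1*(sqrt(2*r2/(r1+r2)) - 1) = 2136.75 m/s
V2 = sqrt(mu/r2) = 3592.95 m/s
dV2 = V2*(1 - sqrt(2*r1/(r1+r2))) = 1430.27 m/s
Total dV = 3567 m/s

3567 m/s


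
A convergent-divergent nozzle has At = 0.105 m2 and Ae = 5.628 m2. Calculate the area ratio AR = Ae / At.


AR = 5.628 / 0.105 = 53.6

53.6


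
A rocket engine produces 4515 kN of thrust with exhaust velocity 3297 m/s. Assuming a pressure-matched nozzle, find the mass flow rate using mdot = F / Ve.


mdot = F / Ve = 4515000 / 3297 = 1369.4 kg/s

1369.4 kg/s


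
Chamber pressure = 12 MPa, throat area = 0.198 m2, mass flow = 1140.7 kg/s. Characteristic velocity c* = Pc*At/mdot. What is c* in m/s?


c* = 12e6 * 0.198 / 1140.7 = 2083 m/s

2083 m/s


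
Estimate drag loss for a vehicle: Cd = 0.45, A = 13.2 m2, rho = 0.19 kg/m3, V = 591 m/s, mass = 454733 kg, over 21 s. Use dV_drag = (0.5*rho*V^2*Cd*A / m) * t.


D = 0.5 * 0.19 * 591^2 * 0.45 * 13.2 = 197099.27 N
a = 197099.27 / 454733 = 0.4334 m/s2
dV = 0.4334 * 21 = 9.1 m/s

9.1 m/s


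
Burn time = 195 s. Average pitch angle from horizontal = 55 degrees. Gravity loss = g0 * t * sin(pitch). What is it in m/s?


GL = 9.81 * 195 * sin(55 deg) = 1567 m/s

1567 m/s


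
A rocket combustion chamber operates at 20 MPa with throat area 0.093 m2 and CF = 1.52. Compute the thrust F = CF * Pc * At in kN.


F = 1.52 * 20e6 * 0.093 = 2.8272e+06 N = 2827.2 kN

2827.2 kN


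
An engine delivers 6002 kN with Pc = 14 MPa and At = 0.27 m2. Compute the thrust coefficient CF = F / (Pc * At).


CF = 6002000 / (14e6 * 0.27) = 1.59

1.59


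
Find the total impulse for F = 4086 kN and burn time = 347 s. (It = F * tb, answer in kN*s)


It = 4086 * 347 = 1417842 kN*s

1417842 kN*s


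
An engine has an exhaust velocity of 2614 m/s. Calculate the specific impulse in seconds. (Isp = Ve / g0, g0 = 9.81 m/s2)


Isp = Ve / g0 = 2614 / 9.81 = 266.5 s

266.5 s


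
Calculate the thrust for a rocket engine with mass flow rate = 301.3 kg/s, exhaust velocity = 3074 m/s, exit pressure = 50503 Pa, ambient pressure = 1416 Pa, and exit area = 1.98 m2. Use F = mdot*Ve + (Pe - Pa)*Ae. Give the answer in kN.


F = 301.3 * 3074 + (50503 - 1416) * 1.98 = 1.0234e+06 N = 1023.4 kN

1023.4 kN


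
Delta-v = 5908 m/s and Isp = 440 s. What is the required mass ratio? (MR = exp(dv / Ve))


Ve = 440 * 9.81 = 4316.4 m/s
MR = exp(5908 / 4316.4) = 3.93

3.93


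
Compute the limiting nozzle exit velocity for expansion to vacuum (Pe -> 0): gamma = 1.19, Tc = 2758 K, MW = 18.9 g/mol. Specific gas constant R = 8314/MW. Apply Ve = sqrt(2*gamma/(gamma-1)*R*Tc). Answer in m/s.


R = 8314 / 18.9 = 439.89 J/(kg.K)
Ve = sqrt(2 * 1.19 / (1.19 - 1) * 439.89 * 2758) = 3898 m/s

3898 m/s


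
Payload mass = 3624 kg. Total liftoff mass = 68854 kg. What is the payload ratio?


PR = 3624 / 68854 = 0.0526

0.0526


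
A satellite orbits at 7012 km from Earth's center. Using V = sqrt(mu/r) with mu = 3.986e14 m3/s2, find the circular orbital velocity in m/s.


V = sqrt(3.986e14 / 7012000) = 7540 m/s

7540 m/s


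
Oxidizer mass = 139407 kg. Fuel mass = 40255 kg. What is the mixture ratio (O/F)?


MR = 139407 / 40255 = 3.46

3.46


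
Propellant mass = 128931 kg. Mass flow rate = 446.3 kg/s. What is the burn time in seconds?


tb = 128931 / 446.3 = 288.9 s

288.9 s


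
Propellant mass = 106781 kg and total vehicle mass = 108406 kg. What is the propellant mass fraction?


PMF = 106781 / 108406 = 0.985

0.985


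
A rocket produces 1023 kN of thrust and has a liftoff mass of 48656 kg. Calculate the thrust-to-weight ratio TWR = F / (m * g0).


TWR = 1023000 / (48656 * 9.81) = 2.14

2.14


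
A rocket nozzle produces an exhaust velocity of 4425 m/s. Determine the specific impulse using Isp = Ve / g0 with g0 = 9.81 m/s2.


Isp = Ve / g0 = 4425 / 9.81 = 451.1 s

451.1 s


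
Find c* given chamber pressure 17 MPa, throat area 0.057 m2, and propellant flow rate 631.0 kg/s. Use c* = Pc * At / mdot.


c* = 17e6 * 0.057 / 631.0 = 1536 m/s

1536 m/s


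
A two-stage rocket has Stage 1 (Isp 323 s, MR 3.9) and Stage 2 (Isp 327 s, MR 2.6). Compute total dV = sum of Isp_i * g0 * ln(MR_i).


dV1 = 323 * 9.81 * ln(3.9) = 4312.4 m/s
dV2 = 327 * 9.81 * ln(2.6) = 3065.2 m/s
Total dV = 4312.4 + 3065.2 = 7377.6 m/s ~ 7378 m/s

7378 m/s


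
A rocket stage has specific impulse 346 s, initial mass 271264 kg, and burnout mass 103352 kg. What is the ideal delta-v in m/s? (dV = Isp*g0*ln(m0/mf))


Ve = 346 * 9.81 = 3394.26 m/s
dV = 3394.26 * ln(271264/103352) = 3275 m/s

3275 m/s


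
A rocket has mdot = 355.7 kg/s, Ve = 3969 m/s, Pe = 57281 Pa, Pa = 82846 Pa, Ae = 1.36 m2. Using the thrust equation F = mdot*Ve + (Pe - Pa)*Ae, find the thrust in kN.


F = 355.7 * 3969 + (57281 - 82846) * 1.36 = 1.3770e+06 N = 1377.0 kN

1377.0 kN


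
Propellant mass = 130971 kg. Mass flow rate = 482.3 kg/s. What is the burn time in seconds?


tb = 130971 / 482.3 = 271.6 s

271.6 s


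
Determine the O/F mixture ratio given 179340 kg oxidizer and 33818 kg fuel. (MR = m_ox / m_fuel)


MR = 179340 / 33818 = 5.3

5.3


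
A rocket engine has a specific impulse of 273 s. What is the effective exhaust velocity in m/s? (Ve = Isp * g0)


Ve = Isp * g0 = 273 * 9.81 = 2678.1 m/s

2678.1 m/s


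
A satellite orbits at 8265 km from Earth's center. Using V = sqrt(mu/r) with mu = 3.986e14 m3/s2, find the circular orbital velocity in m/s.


V = sqrt(3.986e14 / 8265000) = 6945 m/s

6945 m/s


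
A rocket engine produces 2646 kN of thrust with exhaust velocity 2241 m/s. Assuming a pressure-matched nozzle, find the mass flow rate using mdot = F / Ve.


mdot = F / Ve = 2646000 / 2241 = 1180.7 kg/s

1180.7 kg/s


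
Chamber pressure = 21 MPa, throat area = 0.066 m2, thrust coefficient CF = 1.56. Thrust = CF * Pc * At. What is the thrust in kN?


F = 1.56 * 21e6 * 0.066 = 2.1622e+06 N = 2162.2 kN

2162.2 kN


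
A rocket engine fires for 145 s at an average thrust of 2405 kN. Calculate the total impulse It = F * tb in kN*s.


It = 2405 * 145 = 348725 kN*s

348725 kN*s


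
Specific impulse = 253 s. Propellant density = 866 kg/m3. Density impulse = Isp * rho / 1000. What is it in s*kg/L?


rho*Isp = 253 * 866 / 1000 = 219 s*kg/L

219 s*kg/L


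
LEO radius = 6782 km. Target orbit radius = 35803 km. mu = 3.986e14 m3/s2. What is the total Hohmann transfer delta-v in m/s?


V1 = sqrt(mu/r1) = 7666.37 m/s
dV1 = V1*(sqrt(2*r2/(r1+r2)) - 1) = 2274.77 m/s
V2 = sqrt(mu/r2) = 3336.64 m/s
dV2 = V2*(1 - sqrt(2*r1/(r1+r2))) = 1453.53 m/s
Total dV = 3728 m/s

3728 m/s


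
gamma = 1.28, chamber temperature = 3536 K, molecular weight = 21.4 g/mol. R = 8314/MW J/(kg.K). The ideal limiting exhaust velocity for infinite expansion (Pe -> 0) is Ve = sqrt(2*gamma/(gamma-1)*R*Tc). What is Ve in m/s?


R = 8314 / 21.4 = 388.5 J/(kg.K)
Ve = sqrt(2 * 1.28 / (1.28 - 1) * 388.5 * 3536) = 3544 m/s

3544 m/s


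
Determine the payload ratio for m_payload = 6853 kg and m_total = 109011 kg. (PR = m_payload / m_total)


PR = 6853 / 109011 = 0.0629

0.0629


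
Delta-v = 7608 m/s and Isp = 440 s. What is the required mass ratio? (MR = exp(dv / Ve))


Ve = 440 * 9.81 = 4316.4 m/s
MR = exp(7608 / 4316.4) = 5.827

5.827


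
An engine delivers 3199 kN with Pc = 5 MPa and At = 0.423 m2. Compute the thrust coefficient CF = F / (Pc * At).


CF = 3199000 / (5e6 * 0.423) = 1.51

1.51


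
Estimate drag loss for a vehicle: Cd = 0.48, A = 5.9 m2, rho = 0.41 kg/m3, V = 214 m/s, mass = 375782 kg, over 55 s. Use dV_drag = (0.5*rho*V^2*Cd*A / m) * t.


D = 0.5 * 0.41 * 214^2 * 0.48 * 5.9 = 26587.33 N
a = 26587.33 / 375782 = 0.0708 m/s2
dV = 0.0708 * 55 = 3.9 m/s

3.9 m/s


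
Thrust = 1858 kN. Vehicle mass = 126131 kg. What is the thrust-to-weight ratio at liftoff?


TWR = 1858000 / (126131 * 9.81) = 1.5

1.5


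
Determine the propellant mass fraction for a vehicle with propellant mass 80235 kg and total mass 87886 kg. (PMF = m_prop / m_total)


PMF = 80235 / 87886 = 0.913

0.913


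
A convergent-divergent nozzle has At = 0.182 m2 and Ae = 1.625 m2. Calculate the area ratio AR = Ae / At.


AR = 1.625 / 0.182 = 8.9

8.9


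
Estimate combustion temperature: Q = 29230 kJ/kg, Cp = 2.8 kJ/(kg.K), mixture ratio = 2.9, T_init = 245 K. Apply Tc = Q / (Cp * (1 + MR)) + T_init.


Tc = 29230 / (2.8 * (1 + 2.9)) + 245 = 2922 K

2922 K


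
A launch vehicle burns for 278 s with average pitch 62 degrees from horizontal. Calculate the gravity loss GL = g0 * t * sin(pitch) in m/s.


GL = 9.81 * 278 * sin(62 deg) = 2408 m/s

2408 m/s


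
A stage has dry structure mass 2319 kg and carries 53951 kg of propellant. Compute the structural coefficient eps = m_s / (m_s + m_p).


eps = 2319 / (2319 + 53951) = 0.0412

0.0412


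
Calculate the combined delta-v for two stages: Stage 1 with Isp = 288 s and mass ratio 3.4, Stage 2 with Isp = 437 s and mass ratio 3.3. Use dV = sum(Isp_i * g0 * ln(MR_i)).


dV1 = 288 * 9.81 * ln(3.4) = 3457.5 m/s
dV2 = 437 * 9.81 * ln(3.3) = 5118.3 m/s
Total dV = 3457.5 + 5118.3 = 8575.8 m/s ~ 8576 m/s

8576 m/s


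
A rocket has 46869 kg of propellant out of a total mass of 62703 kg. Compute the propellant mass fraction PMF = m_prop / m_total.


PMF = 46869 / 62703 = 0.747

0.747


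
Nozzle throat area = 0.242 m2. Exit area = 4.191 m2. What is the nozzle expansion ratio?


AR = 4.191 / 0.242 = 17.3

17.3


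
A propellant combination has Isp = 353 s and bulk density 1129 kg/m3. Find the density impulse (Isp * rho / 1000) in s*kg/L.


rho*Isp = 353 * 1129 / 1000 = 399 s*kg/L

399 s*kg/L


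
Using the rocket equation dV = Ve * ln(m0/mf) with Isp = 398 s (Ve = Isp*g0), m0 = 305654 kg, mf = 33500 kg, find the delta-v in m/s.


Ve = 398 * 9.81 = 3904.38 m/s
dV = 3904.38 * ln(305654/33500) = 8632 m/s

8632 m/s
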